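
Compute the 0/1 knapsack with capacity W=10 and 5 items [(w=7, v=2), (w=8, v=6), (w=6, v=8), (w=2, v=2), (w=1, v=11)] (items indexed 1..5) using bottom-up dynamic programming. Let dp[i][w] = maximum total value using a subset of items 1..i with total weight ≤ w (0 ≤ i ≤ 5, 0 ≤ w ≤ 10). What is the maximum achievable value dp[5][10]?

i\w   0   1   2   3   4   5   6   7   8   9  10
  0   0   0   0   0   0   0   0   0   0   0   0
  1   0   0   0   0   0   0   0   2   2   2   2
  2   0   0   0   0   0   0   0   2   6   6   6
  3   0   0   0   0   0   0   8   8   8   8   8
  4   0   0   2   2   2   2   8   8  10  10  10
  5   0  11  11  13  13  13  13  19  19  21  21

21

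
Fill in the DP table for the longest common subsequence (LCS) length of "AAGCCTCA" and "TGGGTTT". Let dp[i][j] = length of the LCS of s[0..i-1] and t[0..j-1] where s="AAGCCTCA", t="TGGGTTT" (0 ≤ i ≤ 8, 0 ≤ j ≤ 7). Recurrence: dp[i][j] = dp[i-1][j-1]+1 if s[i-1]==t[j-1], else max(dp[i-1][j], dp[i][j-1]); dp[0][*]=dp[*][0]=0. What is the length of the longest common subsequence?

   ''  T  G  G  G  T  T  T
''  0  0  0  0  0  0  0  0
 A  0  0  0  0  0  0  0  0
 A  0  0  0  0  0  0  0  0
 G  0  0  1  1  1  1  1  1
 C  0  0  1  1  1  1  1  1
 C  0  0  1  1  1  1  1  1
 T  0  1  1  1  1  2  2  2
 C  0  1  1  1  1  2  2  2
 A  0  1  1  1  1  2  2  2

2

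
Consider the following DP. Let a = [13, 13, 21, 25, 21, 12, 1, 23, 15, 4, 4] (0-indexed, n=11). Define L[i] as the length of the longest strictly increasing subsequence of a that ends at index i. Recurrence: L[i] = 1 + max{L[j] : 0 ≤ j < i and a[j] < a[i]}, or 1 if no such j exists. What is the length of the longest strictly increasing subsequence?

3

   i    0    1    2    3    4    5    6    7    8    9   10
a[i]   13   13   21   25   21   12    1   23   15    4    4
L[i]    1    1    2    3    2    1    1    3    2    2    2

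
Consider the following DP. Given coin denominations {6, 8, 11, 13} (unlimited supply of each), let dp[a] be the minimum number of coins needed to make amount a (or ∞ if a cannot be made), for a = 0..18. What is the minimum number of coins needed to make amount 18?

 a  0  1  2  3  4  5  6  7  8  9 10 11 12 13 14 15 16 17 18
dp  0  -  -  -  -  -  1  -  1  -  -  1  2  1  2  -  2  2  3
(- denotes ∞ / unreachable)

3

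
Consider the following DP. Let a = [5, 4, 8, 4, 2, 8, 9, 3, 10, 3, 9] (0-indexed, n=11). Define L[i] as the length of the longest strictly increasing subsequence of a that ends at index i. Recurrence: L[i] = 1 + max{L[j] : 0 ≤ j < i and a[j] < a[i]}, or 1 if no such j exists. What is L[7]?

2

   i    0    1    2    3    4    5    6    7    8    9   10
a[i]    5    4    8    4    2    8    9    3   10    3    9
L[i]    1    1    2    1    1    2    3    2    4    2    3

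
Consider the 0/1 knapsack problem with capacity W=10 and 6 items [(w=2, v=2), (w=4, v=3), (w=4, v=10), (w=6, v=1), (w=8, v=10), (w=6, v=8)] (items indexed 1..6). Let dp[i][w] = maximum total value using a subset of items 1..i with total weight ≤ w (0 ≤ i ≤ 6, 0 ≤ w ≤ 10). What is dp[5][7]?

12

i\w   0   1   2   3   4   5   6   7   8   9  10
  0   0   0   0   0   0   0   0   0   0   0   0
  1   0   0   2   2   2   2   2   2   2   2   2
  2   0   0   2   2   3   3   5   5   5   5   5
  3   0   0   2   2  10  10  12  12  13  13  15
  4   0   0   2   2  10  10  12  12  13  13  15
  5   0   0   2   2  10  10  12  12  13  13  15
  6   0   0   2   2  10  10  12  12  13  13  18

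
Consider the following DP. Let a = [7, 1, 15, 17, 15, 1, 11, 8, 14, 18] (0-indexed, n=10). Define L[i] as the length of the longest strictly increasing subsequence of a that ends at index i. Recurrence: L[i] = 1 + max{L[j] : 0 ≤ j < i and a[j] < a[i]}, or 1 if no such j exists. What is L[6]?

   i    0    1    2    3    4    5    6    7    8    9
a[i]    7    1   15   17   15    1   11    8   14   18
L[i]    1    1    2    3    2    1    2    2    3    4

2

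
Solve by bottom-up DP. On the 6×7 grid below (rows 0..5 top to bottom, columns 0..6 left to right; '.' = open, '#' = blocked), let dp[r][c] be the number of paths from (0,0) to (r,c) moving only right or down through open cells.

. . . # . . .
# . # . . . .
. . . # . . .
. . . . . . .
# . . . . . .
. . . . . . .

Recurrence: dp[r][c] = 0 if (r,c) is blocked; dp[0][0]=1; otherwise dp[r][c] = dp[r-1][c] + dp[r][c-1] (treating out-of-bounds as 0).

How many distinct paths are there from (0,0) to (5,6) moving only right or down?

36

r\c   0   1   2   3   4   5   6
  0   1   1   1   0   0   0   0
  1   0   1   0   0   0   0   0
  2   0   1   1   0   0   0   0
  3   0   1   2   2   2   2   2
  4   0   1   3   5   7   9  11
  5   0   1   4   9  16  25  36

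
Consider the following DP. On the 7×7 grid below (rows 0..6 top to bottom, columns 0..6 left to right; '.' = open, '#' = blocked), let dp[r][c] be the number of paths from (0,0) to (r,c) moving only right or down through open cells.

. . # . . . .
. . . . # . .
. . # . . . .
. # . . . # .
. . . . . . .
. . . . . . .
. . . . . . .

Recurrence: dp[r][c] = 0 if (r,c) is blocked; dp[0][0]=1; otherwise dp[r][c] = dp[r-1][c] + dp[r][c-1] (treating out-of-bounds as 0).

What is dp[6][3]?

r\c   0   1   2   3   4   5   6
  0   1   1   0   0   0   0   0
  1   1   2   2   2   0   0   0
  2   1   3   0   2   2   2   2
  3   1   0   0   2   4   0   2
  4   1   1   1   3   7   7   9
  5   1   2   3   6  13  20  29
  6   1   3   6  12  25  45  74

12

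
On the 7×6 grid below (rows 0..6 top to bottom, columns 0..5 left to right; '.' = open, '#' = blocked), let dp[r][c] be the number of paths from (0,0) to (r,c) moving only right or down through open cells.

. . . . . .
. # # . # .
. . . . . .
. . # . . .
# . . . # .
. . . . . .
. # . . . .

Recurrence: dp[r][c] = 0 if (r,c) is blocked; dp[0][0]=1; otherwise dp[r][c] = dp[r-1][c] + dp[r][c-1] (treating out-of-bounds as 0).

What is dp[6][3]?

r\c   0   1   2   3   4   5
  0   1   1   1   1   1   1
  1   1   0   0   1   0   1
  2   1   1   1   2   2   3
  3   1   2   0   2   4   7
  4   0   2   2   4   0   7
  5   0   2   4   8   8  15
  6   0   0   4  12  20  35

12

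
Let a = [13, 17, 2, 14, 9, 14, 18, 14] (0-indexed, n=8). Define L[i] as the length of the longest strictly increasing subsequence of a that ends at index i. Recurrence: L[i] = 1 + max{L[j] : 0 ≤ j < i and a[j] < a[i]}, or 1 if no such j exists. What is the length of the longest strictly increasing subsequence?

   i    0    1    2    3    4    5    6    7
a[i]   13   17    2   14    9   14   18   14
L[i]    1    2    1    2    2    3    4    3

4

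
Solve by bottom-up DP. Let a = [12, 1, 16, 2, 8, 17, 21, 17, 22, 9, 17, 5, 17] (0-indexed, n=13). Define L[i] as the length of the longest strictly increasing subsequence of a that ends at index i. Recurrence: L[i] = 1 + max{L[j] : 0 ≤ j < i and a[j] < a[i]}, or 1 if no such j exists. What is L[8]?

   i    0    1    2    3    4    5    6    7    8    9   10   11   12
a[i]   12    1   16    2    8   17   21   17   22    9   17    5   17
L[i]    1    1    2    2    3    4    5    4    6    4    5    3    5

6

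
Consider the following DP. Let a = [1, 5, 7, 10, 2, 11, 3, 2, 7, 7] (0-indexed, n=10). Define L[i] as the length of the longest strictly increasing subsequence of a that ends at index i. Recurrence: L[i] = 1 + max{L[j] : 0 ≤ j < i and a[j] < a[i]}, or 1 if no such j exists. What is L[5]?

   i    0    1    2    3    4    5    6    7    8    9
a[i]    1    5    7   10    2   11    3    2    7    7
L[i]    1    2    3    4    2    5    3    2    4    4

5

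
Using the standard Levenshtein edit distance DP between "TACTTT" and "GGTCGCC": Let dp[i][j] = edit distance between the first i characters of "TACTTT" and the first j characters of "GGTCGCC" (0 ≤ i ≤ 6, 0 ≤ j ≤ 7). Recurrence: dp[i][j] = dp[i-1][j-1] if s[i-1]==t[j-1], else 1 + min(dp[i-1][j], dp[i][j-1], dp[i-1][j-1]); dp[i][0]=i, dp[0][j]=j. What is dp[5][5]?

5

   ''  G  G  T  C  G  C  C
''  0  1  2  3  4  5  6  7
 T  1  1  2  2  3  4  5  6
 A  2  2  2  3  3  4  5  6
 C  3  3  3  3  3  4  4  5
 T  4  4  4  3  4  4  5  5
 T  5  5  5  4  4  5  5  6
 T  6  6  6  5  5  5  6  6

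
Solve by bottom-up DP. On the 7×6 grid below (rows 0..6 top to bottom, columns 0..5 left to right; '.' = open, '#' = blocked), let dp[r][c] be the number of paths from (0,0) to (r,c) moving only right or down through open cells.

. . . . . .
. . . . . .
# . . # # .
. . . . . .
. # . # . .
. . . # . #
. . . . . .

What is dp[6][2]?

r\c   0   1   2   3   4   5
  0   1   1   1   1   1   1
  1   1   2   3   4   5   6
  2   0   2   5   0   0   6
  3   0   2   7   7   7  13
  4   0   0   7   0   7  20
  5   0   0   7   0   7   0
  6   0   0   7   7  14  14

7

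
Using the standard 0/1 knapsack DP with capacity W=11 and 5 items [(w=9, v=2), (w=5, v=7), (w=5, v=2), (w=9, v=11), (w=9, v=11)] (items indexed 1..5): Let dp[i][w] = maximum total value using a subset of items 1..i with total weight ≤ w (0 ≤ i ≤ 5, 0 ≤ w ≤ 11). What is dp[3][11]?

9

i\w   0   1   2   3   4   5   6   7   8   9  10  11
  0   0   0   0   0   0   0   0   0   0   0   0   0
  1   0   0   0   0   0   0   0   0   0   2   2   2
  2   0   0   0   0   0   7   7   7   7   7   7   7
  3   0   0   0   0   0   7   7   7   7   7   9   9
  4   0   0   0   0   0   7   7   7   7  11  11  11
  5   0   0   0   0   0   7   7   7   7  11  11  11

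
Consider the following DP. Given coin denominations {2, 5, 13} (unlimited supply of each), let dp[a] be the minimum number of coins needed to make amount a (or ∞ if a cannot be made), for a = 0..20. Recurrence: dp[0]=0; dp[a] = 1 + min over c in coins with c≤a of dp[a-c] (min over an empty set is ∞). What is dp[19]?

 a  0  1  2  3  4  5  6  7  8  9 10 11 12 13 14 15 16 17 18 19 20
dp  0  -  1  -  2  1  3  2  4  3  2  4  3  1  4  2  5  3  2  4  3
(- denotes ∞ / unreachable)

4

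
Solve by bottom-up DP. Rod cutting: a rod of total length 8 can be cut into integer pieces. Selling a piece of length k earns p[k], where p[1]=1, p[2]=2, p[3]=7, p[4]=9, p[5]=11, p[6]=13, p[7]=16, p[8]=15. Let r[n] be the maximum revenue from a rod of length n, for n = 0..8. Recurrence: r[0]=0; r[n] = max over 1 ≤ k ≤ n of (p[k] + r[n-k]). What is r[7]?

16

   n    0    1    2    3    4    5    6    7    8
r[n]    0    1    2    7    9   11   14   16   18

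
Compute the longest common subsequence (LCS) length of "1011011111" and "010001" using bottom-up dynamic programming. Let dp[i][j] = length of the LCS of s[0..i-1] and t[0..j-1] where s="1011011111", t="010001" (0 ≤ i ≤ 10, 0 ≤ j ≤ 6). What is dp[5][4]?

3

   ''  0  1  0  0  0  1
''  0  0  0  0  0  0  0
 1  0  0  1  1  1  1  1
 0  0  1  1  2  2  2  2
 1  0  1  2  2  2  2  3
 1  0  1  2  2  2  2  3
 0  0  1  2  3  3  3  3
 1  0  1  2  3  3  3  4
 1  0  1  2  3  3  3  4
 1  0  1  2  3  3  3  4
 1  0  1  2  3  3  3  4
 1  0  1  2  3  3  3  4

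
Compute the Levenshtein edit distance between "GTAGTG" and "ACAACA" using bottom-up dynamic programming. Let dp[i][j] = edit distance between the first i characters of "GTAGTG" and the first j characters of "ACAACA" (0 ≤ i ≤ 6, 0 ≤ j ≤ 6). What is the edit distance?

5

   ''  A  C  A  A  C  A
''  0  1  2  3  4  5  6
 G  1  1  2  3  4  5  6
 T  2  2  2  3  4  5  6
 A  3  2  3  2  3  4  5
 G  4  3  3  3  3  4  5
 T  5  4  4  4  4  4  5
 G  6  5  5  5  5  5  5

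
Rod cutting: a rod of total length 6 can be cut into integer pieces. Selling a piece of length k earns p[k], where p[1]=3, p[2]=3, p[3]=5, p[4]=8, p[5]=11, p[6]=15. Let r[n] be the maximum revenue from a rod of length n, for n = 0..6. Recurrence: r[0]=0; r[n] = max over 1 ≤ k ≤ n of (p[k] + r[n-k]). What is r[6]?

   n    0    1    2    3    4    5    6
r[n]    0    3    6    9   12   15   18

18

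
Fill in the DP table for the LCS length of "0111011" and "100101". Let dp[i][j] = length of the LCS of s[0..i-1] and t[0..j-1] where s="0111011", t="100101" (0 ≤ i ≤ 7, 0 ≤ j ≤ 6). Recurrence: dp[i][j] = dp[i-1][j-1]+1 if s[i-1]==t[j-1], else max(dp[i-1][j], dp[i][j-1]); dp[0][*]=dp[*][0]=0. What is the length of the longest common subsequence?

   ''  1  0  0  1  0  1
''  0  0  0  0  0  0  0
 0  0  0  1  1  1  1  1
 1  0  1  1  1  2  2  2
 1  0  1  1  1  2  2  3
 1  0  1  1  1  2  2  3
 0  0  1  2  2  2  3  3
 1  0  1  2  2  3  3  4
 1  0  1  2  2  3  3  4

4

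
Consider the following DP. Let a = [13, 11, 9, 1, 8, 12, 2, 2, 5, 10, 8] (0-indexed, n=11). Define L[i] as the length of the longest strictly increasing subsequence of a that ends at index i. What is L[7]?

   i    0    1    2    3    4    5    6    7    8    9   10
a[i]   13   11    9    1    8   12    2    2    5   10    8
L[i]    1    1    1    1    2    3    2    2    3    4    4

2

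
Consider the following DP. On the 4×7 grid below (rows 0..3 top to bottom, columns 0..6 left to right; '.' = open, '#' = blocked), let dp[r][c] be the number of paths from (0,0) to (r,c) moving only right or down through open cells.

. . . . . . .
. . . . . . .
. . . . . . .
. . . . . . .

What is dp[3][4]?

35

r\c   0   1   2   3   4   5   6
  0   1   1   1   1   1   1   1
  1   1   2   3   4   5   6   7
  2   1   3   6  10  15  21  28
  3   1   4  10  20  35  56  84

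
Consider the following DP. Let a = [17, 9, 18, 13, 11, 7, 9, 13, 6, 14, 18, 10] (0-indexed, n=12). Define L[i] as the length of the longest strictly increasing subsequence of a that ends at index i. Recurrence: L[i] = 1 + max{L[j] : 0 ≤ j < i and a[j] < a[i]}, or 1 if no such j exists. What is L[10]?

5

   i    0    1    2    3    4    5    6    7    8    9   10   11
a[i]   17    9   18   13   11    7    9   13    6   14   18   10
L[i]    1    1    2    2    2    1    2    3    1    4    5    3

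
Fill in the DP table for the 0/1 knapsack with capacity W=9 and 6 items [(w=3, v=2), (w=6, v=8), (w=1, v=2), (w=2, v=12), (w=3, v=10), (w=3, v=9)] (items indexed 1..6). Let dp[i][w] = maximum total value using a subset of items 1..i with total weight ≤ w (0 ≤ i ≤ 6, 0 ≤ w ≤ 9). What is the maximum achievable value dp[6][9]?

33

i\w   0   1   2   3   4   5   6   7   8   9
  0   0   0   0   0   0   0   0   0   0   0
  1   0   0   0   2   2   2   2   2   2   2
  2   0   0   0   2   2   2   8   8   8  10
  3   0   2   2   2   4   4   8  10  10  10
  4   0   2  12  14  14  14  16  16  20  22
  5   0   2  12  14  14  22  24  24  24  26
  6   0   2  12  14  14  22  24  24  31  33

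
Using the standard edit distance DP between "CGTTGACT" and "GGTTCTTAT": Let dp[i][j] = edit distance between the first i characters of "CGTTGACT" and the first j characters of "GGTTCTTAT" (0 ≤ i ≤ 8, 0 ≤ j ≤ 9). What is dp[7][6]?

   ''  G  G  T  T  C  T  T  A  T
''  0  1  2  3  4  5  6  7  8  9
 C  1  1  2  3  4  4  5  6  7  8
 G  2  1  1  2  3  4  5  6  7  8
 T  3  2  2  1  2  3  4  5  6  7
 T  4  3  3  2  1  2  3  4  5  6
 G  5  4  3  3  2  2  3  4  5  6
 A  6  5  4  4  3  3  3  4  4  5
 C  7  6  5  5  4  3  4  4  5  5
 T  8  7  6  5  5  4  3  4  5  5

4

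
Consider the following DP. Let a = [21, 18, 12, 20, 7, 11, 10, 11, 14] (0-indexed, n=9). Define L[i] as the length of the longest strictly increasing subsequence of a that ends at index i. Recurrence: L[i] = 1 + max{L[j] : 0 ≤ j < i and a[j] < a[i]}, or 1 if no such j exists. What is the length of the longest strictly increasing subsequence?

   i    0    1    2    3    4    5    6    7    8
a[i]   21   18   12   20    7   11   10   11   14
L[i]    1    1    1    2    1    2    2    3    4

4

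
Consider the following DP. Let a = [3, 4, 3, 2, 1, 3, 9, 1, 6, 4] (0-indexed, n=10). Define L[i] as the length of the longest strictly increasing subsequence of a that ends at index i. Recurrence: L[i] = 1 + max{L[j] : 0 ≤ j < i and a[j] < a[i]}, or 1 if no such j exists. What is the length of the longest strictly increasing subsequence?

3

   i    0    1    2    3    4    5    6    7    8    9
a[i]    3    4    3    2    1    3    9    1    6    4
L[i]    1    2    1    1    1    2    3    1    3    3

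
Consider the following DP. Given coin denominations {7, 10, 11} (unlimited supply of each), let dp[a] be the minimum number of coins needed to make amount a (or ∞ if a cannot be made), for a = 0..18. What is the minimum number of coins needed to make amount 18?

 a  0  1  2  3  4  5  6  7  8  9 10 11 12 13 14 15 16 17 18
dp  0  -  -  -  -  -  -  1  -  -  1  1  -  -  2  -  -  2  2
(- denotes ∞ / unreachable)

2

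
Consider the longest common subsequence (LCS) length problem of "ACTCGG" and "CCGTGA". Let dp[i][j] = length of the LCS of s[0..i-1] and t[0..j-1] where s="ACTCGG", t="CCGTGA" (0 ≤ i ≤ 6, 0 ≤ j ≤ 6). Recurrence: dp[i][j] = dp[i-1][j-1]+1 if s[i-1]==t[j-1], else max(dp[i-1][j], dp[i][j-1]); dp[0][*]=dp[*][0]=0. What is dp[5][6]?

3

   ''  C  C  G  T  G  A
''  0  0  0  0  0  0  0
 A  0  0  0  0  0  0  1
 C  0  1  1  1  1  1  1
 T  0  1  1  1  2  2  2
 C  0  1  2  2  2  2  2
 G  0  1  2  3  3  3  3
 G  0  1  2  3  3  4  4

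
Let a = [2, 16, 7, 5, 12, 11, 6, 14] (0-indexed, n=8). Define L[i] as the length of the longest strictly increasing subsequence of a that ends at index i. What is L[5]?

3

   i    0    1    2    3    4    5    6    7
a[i]    2   16    7    5   12   11    6   14
L[i]    1    2    2    2    3    3    3    4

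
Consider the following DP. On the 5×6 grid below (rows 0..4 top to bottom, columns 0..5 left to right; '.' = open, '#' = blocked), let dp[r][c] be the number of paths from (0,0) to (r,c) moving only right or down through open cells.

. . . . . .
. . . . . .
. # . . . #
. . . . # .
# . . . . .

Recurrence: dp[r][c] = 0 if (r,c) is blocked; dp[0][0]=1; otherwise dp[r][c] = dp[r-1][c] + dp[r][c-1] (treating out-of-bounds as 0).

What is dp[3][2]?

r\c   0   1   2   3   4   5
  0   1   1   1   1   1   1
  1   1   2   3   4   5   6
  2   1   0   3   7  12   0
  3   1   1   4  11   0   0
  4   0   1   5  16  16  16

4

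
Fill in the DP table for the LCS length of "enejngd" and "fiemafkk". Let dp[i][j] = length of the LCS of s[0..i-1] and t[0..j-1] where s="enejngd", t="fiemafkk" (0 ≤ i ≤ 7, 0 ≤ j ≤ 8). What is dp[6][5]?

   ''  f  i  e  m  a  f  k  k
''  0  0  0  0  0  0  0  0  0
 e  0  0  0  1  1  1  1  1  1
 n  0  0  0  1  1  1  1  1  1
 e  0  0  0  1  1  1  1  1  1
 j  0  0  0  1  1  1  1  1  1
 n  0  0  0  1  1  1  1  1  1
 g  0  0  0  1  1  1  1  1  1
 d  0  0  0  1  1  1  1  1  1

1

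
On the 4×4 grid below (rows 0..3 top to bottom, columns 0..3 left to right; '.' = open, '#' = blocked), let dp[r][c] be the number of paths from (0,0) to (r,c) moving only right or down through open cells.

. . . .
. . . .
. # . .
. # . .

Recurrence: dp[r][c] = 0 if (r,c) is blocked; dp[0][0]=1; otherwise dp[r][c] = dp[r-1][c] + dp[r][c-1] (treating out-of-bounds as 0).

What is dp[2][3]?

r\c   0   1   2   3
  0   1   1   1   1
  1   1   2   3   4
  2   1   0   3   7
  3   1   0   3  10

7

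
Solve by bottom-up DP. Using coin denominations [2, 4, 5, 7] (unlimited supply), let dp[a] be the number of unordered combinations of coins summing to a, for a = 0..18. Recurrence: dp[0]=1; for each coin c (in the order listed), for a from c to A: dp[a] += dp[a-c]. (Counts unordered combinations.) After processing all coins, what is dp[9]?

3

after  coin     0     1     2     3     4     5     6     7     8     9    10    11    12    13    14    15    16    17    18
          2     1     0     1     0     1     0     1     0     1     0     1     0     1     0     1     0     1     0     1
          4     1     0     1     0     2     0     2     0     3     0     3     0     4     0     4     0     5     0     5
          5     1     0     1     0     2     1     2     1     3     2     4     2     5     3     6     4     7     5     8
          7     1     0     1     0     2     1     2     2     3     3     4     4     6     5     8     7    10     9    12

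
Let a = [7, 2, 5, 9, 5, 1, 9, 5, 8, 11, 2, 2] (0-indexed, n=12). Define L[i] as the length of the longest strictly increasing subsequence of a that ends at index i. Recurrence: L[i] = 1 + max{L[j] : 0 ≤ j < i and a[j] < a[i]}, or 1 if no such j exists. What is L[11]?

   i    0    1    2    3    4    5    6    7    8    9   10   11
a[i]    7    2    5    9    5    1    9    5    8   11    2    2
L[i]    1    1    2    3    2    1    3    2    3    4    2    2

2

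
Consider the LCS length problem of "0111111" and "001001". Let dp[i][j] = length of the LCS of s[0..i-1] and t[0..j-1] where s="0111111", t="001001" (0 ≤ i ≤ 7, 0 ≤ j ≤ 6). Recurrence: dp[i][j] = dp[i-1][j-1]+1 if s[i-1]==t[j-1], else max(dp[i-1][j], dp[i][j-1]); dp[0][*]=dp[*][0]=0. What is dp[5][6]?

3

   ''  0  0  1  0  0  1
''  0  0  0  0  0  0  0
 0  0  1  1  1  1  1  1
 1  0  1  1  2  2  2  2
 1  0  1  1  2  2  2  3
 1  0  1  1  2  2  2  3
 1  0  1  1  2  2  2  3
 1  0  1  1  2  2  2  3
 1  0  1  1  2  2  2  3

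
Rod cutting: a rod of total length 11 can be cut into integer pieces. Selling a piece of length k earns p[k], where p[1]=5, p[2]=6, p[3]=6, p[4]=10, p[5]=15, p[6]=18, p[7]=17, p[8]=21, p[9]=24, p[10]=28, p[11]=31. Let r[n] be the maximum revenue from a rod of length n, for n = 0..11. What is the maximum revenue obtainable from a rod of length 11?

   n    0    1    2    3    4    5    6    7    8    9   10   11
r[n]    0    5   10   15   20   25   30   35   40   45   50   55

55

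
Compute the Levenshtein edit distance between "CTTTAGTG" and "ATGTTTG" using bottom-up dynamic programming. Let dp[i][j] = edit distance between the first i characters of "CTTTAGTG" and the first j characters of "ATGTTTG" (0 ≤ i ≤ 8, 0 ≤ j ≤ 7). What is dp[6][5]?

   ''  A  T  G  T  T  T  G
''  0  1  2  3  4  5  6  7
 C  1  1  2  3  4  5  6  7
 T  2  2  1  2  3  4  5  6
 T  3  3  2  2  2  3  4  5
 T  4  4  3  3  2  2  3  4
 A  5  4  4  4  3  3  3  4
 G  6  5  5  4  4  4  4  3
 T  7  6  5  5  4  4  4  4
 G  8  7  6  5  5  5  5  4

4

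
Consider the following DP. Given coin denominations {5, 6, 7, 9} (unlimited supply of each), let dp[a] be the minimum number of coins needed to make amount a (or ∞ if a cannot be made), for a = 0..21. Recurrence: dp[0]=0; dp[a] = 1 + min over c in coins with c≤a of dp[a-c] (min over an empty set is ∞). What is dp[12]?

2

 a  0  1  2  3  4  5  6  7  8  9 10 11 12 13 14 15 16 17 18 19 20 21
dp  0  -  -  -  -  1  1  1  -  1  2  2  2  2  2  2  2  3  2  3  3  3
(- denotes ∞ / unreachable)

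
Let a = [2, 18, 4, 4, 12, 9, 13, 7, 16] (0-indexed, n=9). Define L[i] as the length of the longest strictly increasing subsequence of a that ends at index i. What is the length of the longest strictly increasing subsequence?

   i    0    1    2    3    4    5    6    7    8
a[i]    2   18    4    4   12    9   13    7   16
L[i]    1    2    2    2    3    3    4    3    5

5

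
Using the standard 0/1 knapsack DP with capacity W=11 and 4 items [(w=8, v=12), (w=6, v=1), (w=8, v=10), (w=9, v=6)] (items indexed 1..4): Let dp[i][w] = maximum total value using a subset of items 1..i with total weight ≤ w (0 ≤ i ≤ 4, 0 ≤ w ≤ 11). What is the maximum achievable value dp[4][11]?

i\w   0   1   2   3   4   5   6   7   8   9  10  11
  0   0   0   0   0   0   0   0   0   0   0   0   0
  1   0   0   0   0   0   0   0   0  12  12  12  12
  2   0   0   0   0   0   0   1   1  12  12  12  12
  3   0   0   0   0   0   0   1   1  12  12  12  12
  4   0   0   0   0   0   0   1   1  12  12  12  12

12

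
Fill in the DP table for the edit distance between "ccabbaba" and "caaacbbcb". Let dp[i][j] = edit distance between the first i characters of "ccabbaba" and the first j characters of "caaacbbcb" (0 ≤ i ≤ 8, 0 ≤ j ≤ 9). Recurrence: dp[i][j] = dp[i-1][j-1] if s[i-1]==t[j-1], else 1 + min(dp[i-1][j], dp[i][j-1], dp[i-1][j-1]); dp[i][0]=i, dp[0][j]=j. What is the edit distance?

   ''  c  a  a  a  c  b  b  c  b
''  0  1  2  3  4  5  6  7  8  9
 c  1  0  1  2  3  4  5  6  7  8
 c  2  1  1  2  3  3  4  5  6  7
 a  3  2  1  1  2  3  4  5  6  7
 b  4  3  2  2  2  3  3  4  5  6
 b  5  4  3  3  3  3  3  3  4  5
 a  6  5  4  3  3  4  4  4  4  5
 b  7  6  5  4  4  4  4  4  5  4
 a  8  7  6  5  4  5  5  5  5  5

5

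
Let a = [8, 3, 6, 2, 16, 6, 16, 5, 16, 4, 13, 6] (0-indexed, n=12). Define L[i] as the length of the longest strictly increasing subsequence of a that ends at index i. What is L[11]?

3

   i    0    1    2    3    4    5    6    7    8    9   10   11
a[i]    8    3    6    2   16    6   16    5   16    4   13    6
L[i]    1    1    2    1    3    2    3    2    3    2    3    3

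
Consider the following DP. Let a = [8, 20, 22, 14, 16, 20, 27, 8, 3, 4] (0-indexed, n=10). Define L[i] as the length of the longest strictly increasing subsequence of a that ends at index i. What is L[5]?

4

   i    0    1    2    3    4    5    6    7    8    9
a[i]    8   20   22   14   16   20   27    8    3    4
L[i]    1    2    3    2    3    4    5    1    1    2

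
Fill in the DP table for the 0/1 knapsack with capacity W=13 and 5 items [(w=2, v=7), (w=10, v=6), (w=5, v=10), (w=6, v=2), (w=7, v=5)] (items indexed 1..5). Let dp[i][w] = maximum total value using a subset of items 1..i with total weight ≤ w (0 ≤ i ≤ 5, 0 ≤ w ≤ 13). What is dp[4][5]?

i\w   0   1   2   3   4   5   6   7   8   9  10  11  12  13
  0   0   0   0   0   0   0   0   0   0   0   0   0   0   0
  1   0   0   7   7   7   7   7   7   7   7   7   7   7   7
  2   0   0   7   7   7   7   7   7   7   7   7   7  13  13
  3   0   0   7   7   7  10  10  17  17  17  17  17  17  17
  4   0   0   7   7   7  10  10  17  17  17  17  17  17  19
  5   0   0   7   7   7  10  10  17  17  17  17  17  17  19

10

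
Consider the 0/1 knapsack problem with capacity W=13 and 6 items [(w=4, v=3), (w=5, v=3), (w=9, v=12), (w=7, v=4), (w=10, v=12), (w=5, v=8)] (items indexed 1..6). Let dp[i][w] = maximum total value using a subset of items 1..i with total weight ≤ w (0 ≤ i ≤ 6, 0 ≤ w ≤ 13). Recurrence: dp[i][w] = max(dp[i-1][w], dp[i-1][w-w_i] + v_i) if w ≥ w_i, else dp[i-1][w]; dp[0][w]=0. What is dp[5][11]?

i\w   0   1   2   3   4   5   6   7   8   9  10  11  12  13
  0   0   0   0   0   0   0   0   0   0   0   0   0   0   0
  1   0   0   0   0   3   3   3   3   3   3   3   3   3   3
  2   0   0   0   0   3   3   3   3   3   6   6   6   6   6
  3   0   0   0   0   3   3   3   3   3  12  12  12  12  15
  4   0   0   0   0   3   3   3   4   4  12  12  12  12  15
  5   0   0   0   0   3   3   3   4   4  12  12  12  12  15
  6   0   0   0   0   3   8   8   8   8  12  12  12  12  15

12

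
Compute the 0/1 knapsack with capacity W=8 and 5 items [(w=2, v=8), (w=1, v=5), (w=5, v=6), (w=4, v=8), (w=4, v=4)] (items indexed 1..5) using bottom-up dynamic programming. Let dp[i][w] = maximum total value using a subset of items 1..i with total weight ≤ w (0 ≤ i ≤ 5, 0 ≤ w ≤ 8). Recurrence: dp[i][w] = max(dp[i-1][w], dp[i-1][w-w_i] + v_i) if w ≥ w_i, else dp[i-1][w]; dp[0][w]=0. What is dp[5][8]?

i\w   0   1   2   3   4   5   6   7   8
  0   0   0   0   0   0   0   0   0   0
  1   0   0   8   8   8   8   8   8   8
  2   0   5   8  13  13  13  13  13  13
  3   0   5   8  13  13  13  13  14  19
  4   0   5   8  13  13  13  16  21  21
  5   0   5   8  13  13  13  16  21  21

21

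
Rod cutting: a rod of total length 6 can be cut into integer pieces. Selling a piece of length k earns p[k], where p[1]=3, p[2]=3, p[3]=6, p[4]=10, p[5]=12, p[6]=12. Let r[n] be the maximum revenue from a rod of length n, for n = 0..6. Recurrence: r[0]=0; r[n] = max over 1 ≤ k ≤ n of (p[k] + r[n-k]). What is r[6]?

18

   n    0    1    2    3    4    5    6
r[n]    0    3    6    9   12   15   18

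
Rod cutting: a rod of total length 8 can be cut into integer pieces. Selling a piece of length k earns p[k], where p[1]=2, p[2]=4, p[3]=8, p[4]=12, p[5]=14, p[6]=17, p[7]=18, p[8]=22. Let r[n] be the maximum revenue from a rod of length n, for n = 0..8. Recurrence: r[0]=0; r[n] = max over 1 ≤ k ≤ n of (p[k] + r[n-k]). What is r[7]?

   n    0    1    2    3    4    5    6    7    8
r[n]    0    2    4    8   12   14   17   20   24

20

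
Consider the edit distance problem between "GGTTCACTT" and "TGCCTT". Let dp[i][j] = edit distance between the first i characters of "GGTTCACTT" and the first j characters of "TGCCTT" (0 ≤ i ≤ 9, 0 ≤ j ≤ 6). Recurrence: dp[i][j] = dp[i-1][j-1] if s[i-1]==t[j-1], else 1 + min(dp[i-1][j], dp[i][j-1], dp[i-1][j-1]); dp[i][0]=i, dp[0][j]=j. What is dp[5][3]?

   ''  T  G  C  C  T  T
''  0  1  2  3  4  5  6
 G  1  1  1  2  3  4  5
 G  2  2  1  2  3  4  5
 T  3  2  2  2  3  3  4
 T  4  3  3  3  3  3  3
 C  5  4  4  3  3  4  4
 A  6  5  5  4  4  4  5
 C  7  6  6  5  4  5  5
 T  8  7  7  6  5  4  5
 T  9  8  8  7  6  5  4

3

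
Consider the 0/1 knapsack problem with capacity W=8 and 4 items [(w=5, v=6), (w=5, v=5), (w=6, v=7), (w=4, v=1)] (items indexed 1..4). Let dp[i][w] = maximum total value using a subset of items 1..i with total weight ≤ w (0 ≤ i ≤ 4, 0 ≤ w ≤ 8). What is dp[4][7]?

7

i\w   0   1   2   3   4   5   6   7   8
  0   0   0   0   0   0   0   0   0   0
  1   0   0   0   0   0   6   6   6   6
  2   0   0   0   0   0   6   6   6   6
  3   0   0   0   0   0   6   7   7   7
  4   0   0   0   0   1   6   7   7   7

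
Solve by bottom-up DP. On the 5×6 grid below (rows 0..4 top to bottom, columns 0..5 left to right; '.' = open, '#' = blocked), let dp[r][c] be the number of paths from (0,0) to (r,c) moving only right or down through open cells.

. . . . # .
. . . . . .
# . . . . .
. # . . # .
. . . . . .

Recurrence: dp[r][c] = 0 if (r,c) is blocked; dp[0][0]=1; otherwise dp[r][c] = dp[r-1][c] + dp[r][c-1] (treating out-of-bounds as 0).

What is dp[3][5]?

r\c   0   1   2   3   4   5
  0   1   1   1   1   0   0
  1   1   2   3   4   4   4
  2   0   2   5   9  13  17
  3   0   0   5  14   0  17
  4   0   0   5  19  19  36

17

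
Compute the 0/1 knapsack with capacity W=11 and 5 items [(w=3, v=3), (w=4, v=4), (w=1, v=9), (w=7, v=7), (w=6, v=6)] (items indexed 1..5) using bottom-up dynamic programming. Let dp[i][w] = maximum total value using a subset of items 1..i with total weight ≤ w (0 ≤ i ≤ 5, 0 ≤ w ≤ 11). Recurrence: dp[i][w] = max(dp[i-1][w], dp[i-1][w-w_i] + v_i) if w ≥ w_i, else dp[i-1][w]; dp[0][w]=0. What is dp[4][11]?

19

i\w   0   1   2   3   4   5   6   7   8   9  10  11
  0   0   0   0   0   0   0   0   0   0   0   0   0
  1   0   0   0   3   3   3   3   3   3   3   3   3
  2   0   0   0   3   4   4   4   7   7   7   7   7
  3   0   9   9   9  12  13  13  13  16  16  16  16
  4   0   9   9   9  12  13  13  13  16  16  16  19
  5   0   9   9   9  12  13  13  15  16  16  18  19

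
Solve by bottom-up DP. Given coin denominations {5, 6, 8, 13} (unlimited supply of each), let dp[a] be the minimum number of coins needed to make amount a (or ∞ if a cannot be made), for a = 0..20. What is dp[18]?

 a  0  1  2  3  4  5  6  7  8  9 10 11 12 13 14 15 16 17 18 19 20
dp  0  -  -  -  -  1  1  -  1  -  2  2  2  1  2  3  2  3  2  2  3
(- denotes ∞ / unreachable)

2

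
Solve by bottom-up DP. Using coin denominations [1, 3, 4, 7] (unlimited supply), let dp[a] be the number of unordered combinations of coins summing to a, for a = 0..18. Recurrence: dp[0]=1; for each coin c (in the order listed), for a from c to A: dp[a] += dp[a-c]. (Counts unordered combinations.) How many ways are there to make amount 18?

32

after  coin     0     1     2     3     4     5     6     7     8     9    10    11    12    13    14    15    16    17    18
          1     1     1     1     1     1     1     1     1     1     1     1     1     1     1     1     1     1     1     1
          3     1     1     1     2     2     2     3     3     3     4     4     4     5     5     5     6     6     6     7
          4     1     1     1     2     3     3     4     5     6     7     8     9    11    12    13    15    17    18    20
          7     1     1     1     2     3     3     4     6     7     8    10    12    14    16    19    22    25    28    32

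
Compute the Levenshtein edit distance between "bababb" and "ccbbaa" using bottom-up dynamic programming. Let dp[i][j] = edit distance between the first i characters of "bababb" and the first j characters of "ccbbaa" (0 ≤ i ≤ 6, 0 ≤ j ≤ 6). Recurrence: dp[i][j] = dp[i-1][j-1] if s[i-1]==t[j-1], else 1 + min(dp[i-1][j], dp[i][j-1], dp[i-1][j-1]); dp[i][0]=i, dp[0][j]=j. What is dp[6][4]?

4

   ''  c  c  b  b  a  a
''  0  1  2  3  4  5  6
 b  1  1  2  2  3  4  5
 a  2  2  2  3  3  3  4
 b  3  3  3  2  3  4  4
 a  4  4  4  3  3  3  4
 b  5  5  5  4  3  4  4
 b  6  6  6  5  4  4  5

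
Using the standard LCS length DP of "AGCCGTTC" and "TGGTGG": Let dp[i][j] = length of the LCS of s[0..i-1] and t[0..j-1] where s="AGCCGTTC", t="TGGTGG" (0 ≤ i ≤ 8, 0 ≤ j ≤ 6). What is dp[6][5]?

3

   ''  T  G  G  T  G  G
''  0  0  0  0  0  0  0
 A  0  0  0  0  0  0  0
 G  0  0  1  1  1  1  1
 C  0  0  1  1  1  1  1
 C  0  0  1  1  1  1  1
 G  0  0  1  2  2  2  2
 T  0  1  1  2  3  3  3
 T  0  1  1  2  3  3  3
 C  0  1  1  2  3  3  3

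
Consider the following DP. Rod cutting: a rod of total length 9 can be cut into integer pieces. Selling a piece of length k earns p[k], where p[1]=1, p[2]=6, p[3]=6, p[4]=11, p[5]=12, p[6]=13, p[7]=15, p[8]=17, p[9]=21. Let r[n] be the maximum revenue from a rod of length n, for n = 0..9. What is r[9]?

   n    0    1    2    3    4    5    6    7    8    9
r[n]    0    1    6    7   12   13   18   19   24   25

25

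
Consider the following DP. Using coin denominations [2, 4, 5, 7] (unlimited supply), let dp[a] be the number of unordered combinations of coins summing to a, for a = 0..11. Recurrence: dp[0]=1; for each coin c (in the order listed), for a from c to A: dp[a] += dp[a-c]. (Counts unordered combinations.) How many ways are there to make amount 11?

4

after  coin     0     1     2     3     4     5     6     7     8     9    10    11
          2     1     0     1     0     1     0     1     0     1     0     1     0
          4     1     0     1     0     2     0     2     0     3     0     3     0
          5     1     0     1     0     2     1     2     1     3     2     4     2
          7     1     0     1     0     2     1     2     2     3     3     4     4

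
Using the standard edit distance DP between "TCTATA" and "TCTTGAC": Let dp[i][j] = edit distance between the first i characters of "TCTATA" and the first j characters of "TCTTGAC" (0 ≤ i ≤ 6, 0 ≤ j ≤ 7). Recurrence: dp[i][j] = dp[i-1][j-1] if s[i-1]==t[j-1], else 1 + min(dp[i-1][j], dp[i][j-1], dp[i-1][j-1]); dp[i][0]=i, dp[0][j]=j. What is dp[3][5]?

   ''  T  C  T  T  G  A  C
''  0  1  2  3  4  5  6  7
 T  1  0  1  2  3  4  5  6
 C  2  1  0  1  2  3  4  5
 T  3  2  1  0  1  2  3  4
 A  4  3  2  1  1  2  2  3
 T  5  4  3  2  1  2  3  3
 A  6  5  4  3  2  2  2  3

2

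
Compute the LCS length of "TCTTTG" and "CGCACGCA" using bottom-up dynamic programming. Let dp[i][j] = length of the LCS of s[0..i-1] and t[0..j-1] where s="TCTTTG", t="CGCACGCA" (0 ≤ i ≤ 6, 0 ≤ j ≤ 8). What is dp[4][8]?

1

   ''  C  G  C  A  C  G  C  A
''  0  0  0  0  0  0  0  0  0
 T  0  0  0  0  0  0  0  0  0
 C  0  1  1  1  1  1  1  1  1
 T  0  1  1  1  1  1  1  1  1
 T  0  1  1  1  1  1  1  1  1
 T  0  1  1  1  1  1  1  1  1
 G  0  1  2  2  2  2  2  2  2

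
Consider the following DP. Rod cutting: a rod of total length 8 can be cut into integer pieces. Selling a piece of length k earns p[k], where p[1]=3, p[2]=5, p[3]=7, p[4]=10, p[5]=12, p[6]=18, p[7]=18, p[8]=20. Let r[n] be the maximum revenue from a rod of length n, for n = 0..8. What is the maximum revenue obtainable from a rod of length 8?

   n    0    1    2    3    4    5    6    7    8
r[n]    0    3    6    9   12   15   18   21   24

24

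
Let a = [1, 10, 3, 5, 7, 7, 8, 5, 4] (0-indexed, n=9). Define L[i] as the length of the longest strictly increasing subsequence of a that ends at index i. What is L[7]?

   i    0    1    2    3    4    5    6    7    8
a[i]    1   10    3    5    7    7    8    5    4
L[i]    1    2    2    3    4    4    5    3    3

3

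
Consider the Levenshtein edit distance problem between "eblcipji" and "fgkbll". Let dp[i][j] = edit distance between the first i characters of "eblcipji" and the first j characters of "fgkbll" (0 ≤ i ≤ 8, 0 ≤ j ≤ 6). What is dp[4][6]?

4

   ''  f  g  k  b  l  l
''  0  1  2  3  4  5  6
 e  1  1  2  3  4  5  6
 b  2  2  2  3  3  4  5
 l  3  3  3  3  4  3  4
 c  4  4  4  4  4  4  4
 i  5  5  5  5  5  5  5
 p  6  6  6  6  6  6  6
 j  7  7  7  7  7  7  7
 i  8  8  8  8  8  8  8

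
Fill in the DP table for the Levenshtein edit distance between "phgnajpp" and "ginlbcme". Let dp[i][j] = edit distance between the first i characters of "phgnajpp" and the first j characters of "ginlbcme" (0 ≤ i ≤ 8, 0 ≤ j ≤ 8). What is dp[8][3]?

   ''  g  i  n  l  b  c  m  e
''  0  1  2  3  4  5  6  7  8
 p  1  1  2  3  4  5  6  7  8
 h  2  2  2  3  4  5  6  7  8
 g  3  2  3  3  4  5  6  7  8
 n  4  3  3  3  4  5  6  7  8
 a  5  4  4  4  4  5  6  7  8
 j  6  5  5  5  5  5  6  7  8
 p  7  6  6  6  6  6  6  7  8
 p  8  7  7  7  7  7  7  7  8

7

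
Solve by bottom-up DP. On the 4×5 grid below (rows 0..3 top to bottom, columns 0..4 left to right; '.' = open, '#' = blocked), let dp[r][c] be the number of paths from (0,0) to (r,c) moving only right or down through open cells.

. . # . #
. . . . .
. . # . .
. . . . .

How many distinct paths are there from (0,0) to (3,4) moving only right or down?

10

r\c   0   1   2   3   4
  0   1   1   0   0   0
  1   1   2   2   2   2
  2   1   3   0   2   4
  3   1   4   4   6  10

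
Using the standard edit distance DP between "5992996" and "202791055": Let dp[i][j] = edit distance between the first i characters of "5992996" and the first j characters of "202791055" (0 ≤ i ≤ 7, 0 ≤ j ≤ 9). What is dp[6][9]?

8

   ''  2  0  2  7  9  1  0  5  5
''  0  1  2  3  4  5  6  7  8  9
 5  1  1  2  3  4  5  6  7  7  8
 9  2  2  2  3  4  4  5  6  7  8
 9  3  3  3  3  4  4  5  6  7  8
 2  4  3  4  3  4  5  5  6  7  8
 9  5  4  4  4  4  4  5  6  7  8
 9  6  5  5  5  5  4  5  6  7  8
 6  7  6  6  6  6  5  5  6  7  8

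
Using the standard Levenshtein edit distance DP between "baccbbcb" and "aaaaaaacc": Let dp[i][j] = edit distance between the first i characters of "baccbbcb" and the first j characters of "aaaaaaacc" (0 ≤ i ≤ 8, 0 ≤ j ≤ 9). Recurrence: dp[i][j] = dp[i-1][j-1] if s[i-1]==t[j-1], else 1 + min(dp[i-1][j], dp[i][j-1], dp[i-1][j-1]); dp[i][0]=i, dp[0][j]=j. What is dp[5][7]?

6

   ''  a  a  a  a  a  a  a  c  c
''  0  1  2  3  4  5  6  7  8  9
 b  1  1  2  3  4  5  6  7  8  9
 a  2  1  1  2  3  4  5  6  7  8
 c  3  2  2  2  3  4  5  6  6  7
 c  4  3  3  3  3  4  5  6  6  6
 b  5  4  4  4  4  4  5  6  7  7
 b  6  5  5  5  5  5  5  6  7  8
 c  7  6  6  6  6  6  6  6  6  7
 b  8  7  7  7  7  7  7  7  7  7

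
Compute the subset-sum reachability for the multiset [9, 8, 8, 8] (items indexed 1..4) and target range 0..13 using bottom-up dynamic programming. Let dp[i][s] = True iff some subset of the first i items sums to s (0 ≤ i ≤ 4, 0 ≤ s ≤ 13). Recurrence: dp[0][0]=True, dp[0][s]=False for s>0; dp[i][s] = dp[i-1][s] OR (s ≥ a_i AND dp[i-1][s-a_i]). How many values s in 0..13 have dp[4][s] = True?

3

i\s   0   1   2   3   4   5   6   7   8   9  10  11  12  13
  0   T   F   F   F   F   F   F   F   F   F   F   F   F   F
  1   T   F   F   F   F   F   F   F   F   T   F   F   F   F
  2   T   F   F   F   F   F   F   F   T   T   F   F   F   F
  3   T   F   F   F   F   F   F   F   T   T   F   F   F   F
  4   T   F   F   F   F   F   F   F   T   T   F   F   F   F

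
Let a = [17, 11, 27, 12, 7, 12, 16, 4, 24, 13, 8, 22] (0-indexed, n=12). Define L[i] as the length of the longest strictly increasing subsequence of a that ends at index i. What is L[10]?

2

   i    0    1    2    3    4    5    6    7    8    9   10   11
a[i]   17   11   27   12    7   12   16    4   24   13    8   22
L[i]    1    1    2    2    1    2    3    1    4    3    2    4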